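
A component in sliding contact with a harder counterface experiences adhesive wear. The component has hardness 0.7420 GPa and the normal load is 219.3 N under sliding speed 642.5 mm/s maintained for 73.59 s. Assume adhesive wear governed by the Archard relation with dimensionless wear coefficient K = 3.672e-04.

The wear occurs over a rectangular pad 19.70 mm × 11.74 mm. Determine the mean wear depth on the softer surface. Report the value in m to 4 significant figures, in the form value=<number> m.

value=2.219e-05 m

Each operation carries full float precision — intermediate values are displayed rounded, and rounded just once to four significant figures.
Sliding speed v = 642.5 mm/s = 0.6425 m/s. The distance L = v·t = 0.6425 m/s × 73.59 s = 47.28 m.
Hardness H = 0.7420 GPa = 7.420e+08 Pa.
Pad sides 19.70 mm × 11.74 mm = 0.01970 m × 0.01174 m. Contact area A = 0.01970 m × 0.01174 m = 2.313e-04 m².
As SI base values: W = 219.3 N, H = 7.420e+08 Pa, K = 3.672e-04.
Wear volume V = K·W·L/H = 3.672e-04 · 219.3 · 47.28 / 7.420e+08 = 5.131e-09 m³.
Depth of wear h = V/A = 5.131e-09 / 2.313e-04 = 2.219e-05 m.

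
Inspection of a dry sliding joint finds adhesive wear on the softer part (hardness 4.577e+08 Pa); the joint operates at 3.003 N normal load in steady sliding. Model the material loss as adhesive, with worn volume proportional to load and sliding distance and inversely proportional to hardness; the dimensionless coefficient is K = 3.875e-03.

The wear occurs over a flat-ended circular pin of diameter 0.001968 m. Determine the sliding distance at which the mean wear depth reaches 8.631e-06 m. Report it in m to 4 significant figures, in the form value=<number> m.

Intermediates are displayed rounded — the algebra runs at exact precision — a single final rounding, at four significant digits.
Contact area A = π·d²/4 = π·(0.001968 m)²/4 = 3.042e-06 m².
Expressed in SI base units: W = 3.003 N, H = 4.577e+08 Pa, K = 3.875e-03.
Permissible volume V_lim = h_lim·A = 8.631e-06 · 3.042e-06 = 2.625e-11 m³.
Inverting, life L = V_lim·H/(K·W) = 2.625e-11 · 4.577e+08 / (3.875e-03 · 3.003) = 1.033 m.

value=1.033 m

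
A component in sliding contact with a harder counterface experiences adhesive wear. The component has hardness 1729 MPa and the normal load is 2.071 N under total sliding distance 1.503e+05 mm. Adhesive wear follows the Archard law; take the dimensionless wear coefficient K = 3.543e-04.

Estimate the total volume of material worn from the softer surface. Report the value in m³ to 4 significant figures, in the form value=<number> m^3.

Each operation runs at exact precision — the intermediates are displayed rounded. Rounded once at the end to four significant figures.
Sliding distance L = 1.503e+05 mm = 150.3 m.
Hardness H = 1729 MPa = 1.729e+09 Pa.
Restated in SI base units: W = 2.071 N, H = 1.729e+09 Pa, K = 3.543e-04.
Archard relation: V = K·W·L/H = 3.543e-04 · 2.071 · 150.3 / 1.729e+09 = 6.378e-11 m³.

value=6.378e-11 m^3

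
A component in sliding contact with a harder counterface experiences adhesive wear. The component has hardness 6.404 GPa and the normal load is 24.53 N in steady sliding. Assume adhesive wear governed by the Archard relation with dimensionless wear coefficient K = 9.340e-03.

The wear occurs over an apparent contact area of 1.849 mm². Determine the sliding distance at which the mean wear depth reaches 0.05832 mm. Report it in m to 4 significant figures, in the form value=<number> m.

The algebra maintains exact precision — intermediates are shown rounded, and one last rounding, at 4 significant figures.
Convert: Hardness H = 6.404 GPa = 6.404e+09 Pa.
Convert: Contact area A = 1.849 mm² = 1.849e-06 m².
Convert: Depth limit h_lim = 0.05832 mm = 5.832e-05 m.
Restated in SI base units: W = 24.53 N, H = 6.404e+09 Pa, K = 9.340e-03.
Limit volume V_lim = h_lim·A = 5.832e-05 · 1.849e-06 = 1.078e-10 m³.
Inverting, life L = V_lim·H/(K·W) = 1.078e-10 · 6.404e+09 / (9.340e-03 · 24.53) = 3.014 m.

value=3.014 m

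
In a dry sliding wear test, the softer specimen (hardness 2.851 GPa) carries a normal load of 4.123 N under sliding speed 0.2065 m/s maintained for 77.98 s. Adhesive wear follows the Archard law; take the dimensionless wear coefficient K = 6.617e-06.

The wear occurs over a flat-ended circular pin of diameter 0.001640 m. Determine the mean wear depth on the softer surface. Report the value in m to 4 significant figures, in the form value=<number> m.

The computation maintains full precision — shown intermediates are rounded. Rounded once at the end to four significant digits.
Convert: Distance covered L = v·t = 0.2065 m/s × 77.98 s = 16.10 m.
Convert: Hardness H = 2.851 GPa = 2.851e+09 Pa.
Convert: Contact area A = π·d²/4 = π·(0.001640 m)²/4 = 2.112e-06 m².
In SI base units, W = 4.123 N, H = 2.851e+09 Pa, K = 6.617e-06.
Apply Archard: V = K·W·L/H = 6.617e-06 · 4.123 · 16.10 / 2.851e+09 = 1.541e-13 m³.
Mean depth h = V/A = 1.541e-13 / 2.112e-06 = 7.295e-08 m.

value=7.295e-08 m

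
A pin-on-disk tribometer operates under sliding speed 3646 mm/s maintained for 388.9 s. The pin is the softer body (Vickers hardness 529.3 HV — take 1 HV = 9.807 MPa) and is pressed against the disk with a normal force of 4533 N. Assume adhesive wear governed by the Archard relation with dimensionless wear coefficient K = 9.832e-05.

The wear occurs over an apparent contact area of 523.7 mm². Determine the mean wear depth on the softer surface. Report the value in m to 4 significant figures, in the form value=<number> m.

value=2.325e-04 m

The algebra holds full float precision. Printed values are rounded — a lone final rounding, at four significant figures.
Convert: Sliding speed v = 3646 mm/s = 3.646 m/s. The distance L = v·t = 3.646 m/s × 388.9 s = 1418 m.
Convert: Hardness H = 529.3 HV × 9.807 MPa/HV = 5191 MPa = 5.191e+09 Pa.
Convert: Contact area A = 523.7 mm² = 5.237e-04 m².
Restated in SI base units: W = 4533 N, H = 5.191e+09 Pa, K = 9.832e-05.
Volume removed: V = K·W·L/H = 9.832e-05 · 4533 · 1418 / 5.191e+09 = 1.217e-07 m³.
Mean depth h = V/A = 1.217e-07 / 5.237e-04 = 2.325e-04 m.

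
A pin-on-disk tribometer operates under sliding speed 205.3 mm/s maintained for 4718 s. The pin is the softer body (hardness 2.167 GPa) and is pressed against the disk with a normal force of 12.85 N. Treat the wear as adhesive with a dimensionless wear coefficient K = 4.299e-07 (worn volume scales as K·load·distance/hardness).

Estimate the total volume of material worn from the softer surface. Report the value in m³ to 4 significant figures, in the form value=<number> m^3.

The algebra carries exact precision, and the intermediates appear rounded — one last rounding, at four significant figures.
Convert: Sliding speed v = 205.3 mm/s = 0.2053 m/s. The distance L = v·t = 0.2053 m/s × 4718 s = 968.6 m.
Convert: Hardness H = 2.167 GPa = 2.167e+09 Pa.
As SI base values: W = 12.85 N, H = 2.167e+09 Pa, K = 4.299e-07.
Archard relation: V = K·W·L/H = 4.299e-07 · 12.85 · 968.6 / 2.167e+09 = 2.469e-12 m³.

value=2.469e-12 m^3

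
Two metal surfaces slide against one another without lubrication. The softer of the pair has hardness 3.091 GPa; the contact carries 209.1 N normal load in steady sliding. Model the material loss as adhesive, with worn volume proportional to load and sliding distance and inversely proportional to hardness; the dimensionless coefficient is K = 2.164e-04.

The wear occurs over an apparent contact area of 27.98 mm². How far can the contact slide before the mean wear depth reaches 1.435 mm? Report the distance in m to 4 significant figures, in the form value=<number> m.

value=2743 m

The computation carries full float precision. Intermediates are displayed rounded, and one last rounding to 4 significant figures.
Hardness H = 3.091 GPa = 3.091e+09 Pa.
Contact area A = 27.98 mm² = 2.798e-05 m².
Depth limit h_lim = 1.435 mm = 0.001435 m.
As SI base values: W = 209.1 N, H = 3.091e+09 Pa, K = 2.164e-04.
At the depth limit, V_lim = h_lim·A = 0.001435 · 2.798e-05 = 4.015e-08 m³.
Sliding life L = V_lim·H/(K·W) = 4.015e-08 · 3.091e+09 / (2.164e-04 · 209.1) = 2743 m.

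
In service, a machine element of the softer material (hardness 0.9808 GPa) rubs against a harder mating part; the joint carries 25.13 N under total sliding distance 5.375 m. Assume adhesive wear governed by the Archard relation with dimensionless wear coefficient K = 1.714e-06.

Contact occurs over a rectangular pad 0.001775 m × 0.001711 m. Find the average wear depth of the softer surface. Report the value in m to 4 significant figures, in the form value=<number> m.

The intermediates appear rounded. All arithmetic maintains exact precision; one last rounding: 4 significant figures.
Hardness H = 0.9808 GPa = 9.808e+08 Pa.
Contact area A = 0.001775 m × 0.001711 m = 3.037e-06 m².
Working in SI base units: W = 25.13 N, H = 9.808e+08 Pa, K = 1.714e-06.
Archard relation: V = K·W·L/H = 1.714e-06 · 25.13 · 5.375 / 9.808e+08 = 2.360e-13 m³.
Depth of wear h = V/A = 2.360e-13 / 3.037e-06 = 7.772e-08 m.

value=7.772e-08 m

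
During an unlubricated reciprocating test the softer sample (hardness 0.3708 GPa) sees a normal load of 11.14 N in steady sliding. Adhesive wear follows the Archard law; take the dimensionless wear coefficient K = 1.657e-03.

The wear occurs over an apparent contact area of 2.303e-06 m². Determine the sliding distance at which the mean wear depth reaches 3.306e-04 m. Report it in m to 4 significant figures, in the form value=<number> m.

Intermediate values are displayed rounded. Every step runs at full float precision — a single final rounding, at four significant digits.
Hardness H = 0.3708 GPa = 3.708e+08 Pa.
In SI base units, W = 11.14 N, H = 3.708e+08 Pa, K = 1.657e-03.
Allowed volume V_lim = h_lim·A = 3.306e-04 · 2.303e-06 = 7.614e-10 m³.
Inverting, life L = V_lim·H/(K·W) = 7.614e-10 · 3.708e+08 / (1.657e-03 · 11.14) = 15.29 m.

value=15.29 m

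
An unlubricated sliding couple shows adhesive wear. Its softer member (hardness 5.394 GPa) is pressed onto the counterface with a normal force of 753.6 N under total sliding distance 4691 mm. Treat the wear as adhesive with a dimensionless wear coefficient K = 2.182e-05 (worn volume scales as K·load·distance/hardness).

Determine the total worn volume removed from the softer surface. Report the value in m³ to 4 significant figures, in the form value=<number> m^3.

value=1.430e-11 m^3

Intermediate values are printed rounded. All working math carries full float precision — one last rounding, at 4 significant figures.
Convert: Distance L = 4691 mm = 4.691 m.
Convert: Hardness H = 5.394 GPa = 5.394e+09 Pa.
Restated in SI base units: W = 753.6 N, H = 5.394e+09 Pa, K = 2.182e-05.
By Archard's law, V = K·W·L/H = 2.182e-05 · 753.6 · 4.691 / 5.394e+09 = 1.430e-11 m³.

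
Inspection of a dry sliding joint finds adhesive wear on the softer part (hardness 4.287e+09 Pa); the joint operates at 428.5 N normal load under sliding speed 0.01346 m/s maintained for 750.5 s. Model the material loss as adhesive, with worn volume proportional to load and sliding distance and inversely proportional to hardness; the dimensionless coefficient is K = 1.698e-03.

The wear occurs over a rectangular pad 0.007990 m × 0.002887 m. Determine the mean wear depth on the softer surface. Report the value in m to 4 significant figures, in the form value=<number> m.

The intermediates are displayed rounded; all working math runs at full precision — one last rounding, at four significant figures.
Sliding distance L = v·t = 0.01346 m/s × 750.5 s = 10.10 m.
Contact area A = 0.007990 m × 0.002887 m = 2.307e-05 m².
In SI base units, W = 428.5 N, H = 4.287e+09 Pa, K = 1.698e-03.
Volume removed: V = K·W·L/H = 1.698e-03 · 428.5 · 10.10 / 4.287e+09 = 1.714e-09 m³.
Mean depth h = V/A = 1.714e-09 / 2.307e-05 = 7.433e-05 m.

value=7.433e-05 m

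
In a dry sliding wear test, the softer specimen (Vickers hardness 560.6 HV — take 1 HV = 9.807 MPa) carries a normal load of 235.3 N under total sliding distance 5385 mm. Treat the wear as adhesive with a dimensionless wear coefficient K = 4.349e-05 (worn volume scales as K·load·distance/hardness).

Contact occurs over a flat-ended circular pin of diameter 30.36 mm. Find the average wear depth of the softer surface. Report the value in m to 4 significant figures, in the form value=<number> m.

Intermediate values are shown rounded — all working math holds exact precision; a single final rounding to 4 significant figures.
Distance covered L = 5385 mm = 5.385 m.
Hardness H = 560.6 HV × 9.807 MPa/HV = 5498 MPa = 5.498e+09 Pa.
Pin diameter d = 30.36 mm = 0.03036 m. Contact area A = π·d²/4 = π·(0.03036 m)²/4 = 7.239e-04 m².
Restated in SI base units: W = 235.3 N, H = 5.498e+09 Pa, K = 4.349e-05.
Archard volume V = K·W·L/H = 4.349e-05 · 235.3 · 5.385 / 5.498e+09 = 1.002e-11 m³.
Mean wear depth h = V/A = 1.002e-11 / 7.239e-04 = 1.385e-08 m.

value=1.385e-08 m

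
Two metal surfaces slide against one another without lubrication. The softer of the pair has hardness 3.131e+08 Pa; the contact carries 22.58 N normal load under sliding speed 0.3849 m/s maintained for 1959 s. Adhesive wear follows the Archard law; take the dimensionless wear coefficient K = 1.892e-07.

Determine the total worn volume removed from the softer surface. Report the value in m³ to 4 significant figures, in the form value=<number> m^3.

value=1.029e-11 m^3

The algebra keeps full precision, and intermediates are printed rounded, and one last rounding to 4 significant figures.
Sliding distance L = v·t = 0.3849 m/s × 1959 s = 754.0 m.
In SI base units: W = 22.58 N, H = 3.131e+08 Pa, K = 1.892e-07.
By Archard's law, V = K·W·L/H = 1.892e-07 · 22.58 · 754.0 / 3.131e+08 = 1.029e-11 m³.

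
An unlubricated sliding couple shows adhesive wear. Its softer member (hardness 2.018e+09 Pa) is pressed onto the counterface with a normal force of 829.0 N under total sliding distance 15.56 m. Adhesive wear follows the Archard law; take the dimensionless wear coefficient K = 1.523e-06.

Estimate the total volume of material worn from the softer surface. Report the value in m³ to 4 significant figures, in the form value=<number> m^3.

value=9.735e-12 m^3

Intermediate values are displayed rounded — each operation holds exact precision, and a lone final rounding to 4 significant digits.
SI base units throughout: W = 829.0 N, H = 2.018e+09 Pa, K = 1.523e-06.
Apply Archard: V = K·W·L/H = 1.523e-06 · 829.0 · 15.56 / 2.018e+09 = 9.735e-12 m³.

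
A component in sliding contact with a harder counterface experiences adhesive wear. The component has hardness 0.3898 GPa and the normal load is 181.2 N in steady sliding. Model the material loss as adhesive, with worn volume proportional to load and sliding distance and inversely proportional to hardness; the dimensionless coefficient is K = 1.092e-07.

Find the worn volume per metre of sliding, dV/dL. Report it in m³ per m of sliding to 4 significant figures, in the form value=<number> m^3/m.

Intermediates are printed rounded; every step holds full precision, and rounded once at the end: 4 significant figures.
Convert: Hardness H = 0.3898 GPa = 3.898e+08 Pa.
In SI base units, W = 181.2 N, H = 3.898e+08 Pa, K = 1.092e-07.
Volumetric rate dV/dL = K·W/H: 1.092e-07 · 181.2 / 3.898e+08 = 5.076e-14 m³/m.

value=5.076e-14 m^3/m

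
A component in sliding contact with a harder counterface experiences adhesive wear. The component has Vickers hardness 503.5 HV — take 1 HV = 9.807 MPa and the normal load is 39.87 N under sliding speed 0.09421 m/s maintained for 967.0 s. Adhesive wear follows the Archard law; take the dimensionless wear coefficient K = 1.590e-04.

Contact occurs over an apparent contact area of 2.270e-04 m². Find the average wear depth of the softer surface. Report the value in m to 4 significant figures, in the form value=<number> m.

All arithmetic runs at full precision, and intermediate values are shown rounded, and rounded once at the end: four significant figures.
Convert: Distance covered L = v·t = 0.09421 m/s × 967.0 s = 91.10 m.
Convert: Hardness H = 503.5 HV × 9.807 MPa/HV = 4938 MPa = 4.938e+09 Pa.
Restated in SI base units: W = 39.87 N, H = 4.938e+09 Pa, K = 1.590e-04.
The Archard volume V = K·W·L/H = 1.590e-04 · 39.87 · 91.10 / 4.938e+09 = 1.170e-10 m³.
Wear depth h = V/A = 1.170e-10 / 2.270e-04 = 5.152e-07 m.

value=5.152e-07 m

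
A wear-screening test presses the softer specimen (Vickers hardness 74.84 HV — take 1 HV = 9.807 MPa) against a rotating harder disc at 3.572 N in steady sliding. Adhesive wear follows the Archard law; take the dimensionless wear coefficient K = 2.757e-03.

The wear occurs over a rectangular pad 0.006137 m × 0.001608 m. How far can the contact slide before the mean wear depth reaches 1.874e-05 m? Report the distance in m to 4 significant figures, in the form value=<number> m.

The computation holds full precision, and printed values are rounded, and a lone final rounding, at 4 significant figures.
Convert: Hardness H = 74.84 HV × 9.807 MPa/HV = 734.0 MPa = 7.340e+08 Pa.
Convert: Contact area A = 0.006137 m × 0.001608 m = 9.868e-06 m².
As SI base values: W = 3.572 N, H = 7.340e+08 Pa, K = 2.757e-03.
Limit volume V_lim = h_lim·A = 1.874e-05 · 9.868e-06 = 1.849e-10 m³.
Life L = V_lim·H/(K·W) = 1.849e-10 · 7.340e+08 / (2.757e-03 · 3.572) = 13.78 m.

value=13.78 m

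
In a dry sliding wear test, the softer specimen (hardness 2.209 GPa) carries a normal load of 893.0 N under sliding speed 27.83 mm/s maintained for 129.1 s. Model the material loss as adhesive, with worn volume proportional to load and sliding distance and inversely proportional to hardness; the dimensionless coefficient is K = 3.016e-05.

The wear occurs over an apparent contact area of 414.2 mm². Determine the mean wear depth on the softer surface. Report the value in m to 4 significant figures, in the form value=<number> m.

Displayed values are rounded; the algebra holds full float precision. Rounded once at the end to four significant figures.
Sliding speed v = 27.83 mm/s = 0.02783 m/s. Sliding distance L = v·t = 0.02783 m/s × 129.1 s = 3.593 m.
Hardness H = 2.209 GPa = 2.209e+09 Pa.
Contact area A = 414.2 mm² = 4.142e-04 m².
SI base units throughout: W = 893.0 N, H = 2.209e+09 Pa, K = 3.016e-05.
Archard volume V = K·W·L/H = 3.016e-05 · 893.0 · 3.593 / 2.209e+09 = 4.381e-11 m³.
Mean depth h = V/A = 4.381e-11 / 4.142e-04 = 1.058e-07 m.

value=1.058e-07 m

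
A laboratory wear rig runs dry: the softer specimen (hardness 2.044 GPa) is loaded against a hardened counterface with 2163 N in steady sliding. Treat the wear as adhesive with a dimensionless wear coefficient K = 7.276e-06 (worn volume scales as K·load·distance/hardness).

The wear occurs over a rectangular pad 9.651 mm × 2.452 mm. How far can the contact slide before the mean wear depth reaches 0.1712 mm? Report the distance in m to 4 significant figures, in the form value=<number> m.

value=526.2 m

Intermediates appear rounded, and every step carries exact precision. Rounded just once: four significant figures.
Convert: Hardness H = 2.044 GPa = 2.044e+09 Pa.
Convert: Pad sides 9.651 mm × 2.452 mm = 0.009651 m × 0.002452 m. Contact area A = 0.009651 m × 0.002452 m = 2.366e-05 m².
Convert: Depth limit h_lim = 0.1712 mm = 1.712e-04 m.
Expressed in SI base units: W = 2163 N, H = 2.044e+09 Pa, K = 7.276e-06.
Allowed volume V_lim = h_lim·A = 1.712e-04 · 2.366e-05 = 4.051e-09 m³.
So the life L = V_lim·H/(K·W) = 4.051e-09 · 2.044e+09 / (7.276e-06 · 2163) = 526.2 m.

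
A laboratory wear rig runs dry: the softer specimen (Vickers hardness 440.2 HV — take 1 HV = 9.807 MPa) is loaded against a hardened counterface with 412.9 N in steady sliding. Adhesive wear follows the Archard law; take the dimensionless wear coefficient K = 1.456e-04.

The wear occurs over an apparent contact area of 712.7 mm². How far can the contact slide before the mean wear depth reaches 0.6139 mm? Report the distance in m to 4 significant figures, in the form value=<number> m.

Intermediates are printed rounded. The computation maintains exact precision; one final rounding to 4 significant figures.
Hardness H = 440.2 HV × 9.807 MPa/HV = 4317 MPa = 4.317e+09 Pa.
Contact area A = 712.7 mm² = 7.127e-04 m².
Depth limit h_lim = 0.6139 mm = 6.139e-04 m.
SI base units throughout: W = 412.9 N, H = 4.317e+09 Pa, K = 1.456e-04.
At the depth limit, V_lim = h_lim·A = 6.139e-04 · 7.127e-04 = 4.375e-07 m³.
Inverting, life L = V_lim·H/(K·W) = 4.375e-07 · 4.317e+09 / (1.456e-04 · 412.9) = 3.142e+04 m.

value=3.142e+04 m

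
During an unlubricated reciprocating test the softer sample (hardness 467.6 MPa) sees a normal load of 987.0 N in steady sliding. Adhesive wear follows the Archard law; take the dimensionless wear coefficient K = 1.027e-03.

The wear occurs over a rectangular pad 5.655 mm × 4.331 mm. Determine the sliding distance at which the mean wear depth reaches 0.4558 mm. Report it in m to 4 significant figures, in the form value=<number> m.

Each operation keeps full precision. Printed values are rounded, and one last rounding: four significant digits.
Convert: Hardness H = 467.6 MPa = 4.676e+08 Pa.
Convert: Pad sides 5.655 mm × 4.331 mm = 0.005655 m × 0.004331 m. Contact area A = 0.005655 m × 0.004331 m = 2.449e-05 m².
Convert: Depth limit h_lim = 0.4558 mm = 4.558e-04 m.
Restated in SI base units: W = 987.0 N, H = 4.676e+08 Pa, K = 1.027e-03.
Allowed volume V_lim = h_lim·A = 4.558e-04 · 2.449e-05 = 1.116e-08 m³.
So the life L = V_lim·H/(K·W) = 1.116e-08 · 4.676e+08 / (1.027e-03 · 987.0) = 5.150 m.

value=5.150 m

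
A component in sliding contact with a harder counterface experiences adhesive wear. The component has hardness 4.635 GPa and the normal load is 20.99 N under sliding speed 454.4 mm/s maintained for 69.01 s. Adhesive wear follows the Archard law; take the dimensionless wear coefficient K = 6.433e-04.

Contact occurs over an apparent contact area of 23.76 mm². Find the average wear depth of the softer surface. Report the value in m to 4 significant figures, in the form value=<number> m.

value=3.845e-06 m

All working math carries full float precision; intermediate values appear rounded — a single final rounding to four significant digits.
Convert: Sliding speed v = 454.4 mm/s = 0.4544 m/s. The distance L = v·t = 0.4544 m/s × 69.01 s = 31.36 m.
Convert: Hardness H = 4.635 GPa = 4.635e+09 Pa.
Convert: Contact area A = 23.76 mm² = 2.376e-05 m².
Restated in SI base units: W = 20.99 N, H = 4.635e+09 Pa, K = 6.433e-04.
Apply Archard: V = K·W·L/H = 6.433e-04 · 20.99 · 31.36 / 4.635e+09 = 9.135e-11 m³.
Wear depth h = V/A = 9.135e-11 / 2.376e-05 = 3.845e-06 m.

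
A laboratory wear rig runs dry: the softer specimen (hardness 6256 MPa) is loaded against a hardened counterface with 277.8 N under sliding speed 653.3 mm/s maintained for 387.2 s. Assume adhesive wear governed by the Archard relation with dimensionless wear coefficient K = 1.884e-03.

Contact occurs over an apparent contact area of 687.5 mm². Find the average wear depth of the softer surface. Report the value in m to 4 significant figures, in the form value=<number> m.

Every step holds exact precision, and intermediate values appear rounded — rounded just once to four significant figures.
Sliding speed v = 653.3 mm/s = 0.6533 m/s. Distance covered L = v·t = 0.6533 m/s × 387.2 s = 253.0 m.
Hardness H = 6256 MPa = 6.256e+09 Pa.
Contact area A = 687.5 mm² = 6.875e-04 m².
Expressed in SI base units: W = 277.8 N, H = 6.256e+09 Pa, K = 1.884e-03.
Archard volume V = K·W·L/H = 1.884e-03 · 277.8 · 253.0 / 6.256e+09 = 2.116e-08 m³.
Depth h = V/A = 2.116e-08 / 6.875e-04 = 3.078e-05 m.

value=3.078e-05 m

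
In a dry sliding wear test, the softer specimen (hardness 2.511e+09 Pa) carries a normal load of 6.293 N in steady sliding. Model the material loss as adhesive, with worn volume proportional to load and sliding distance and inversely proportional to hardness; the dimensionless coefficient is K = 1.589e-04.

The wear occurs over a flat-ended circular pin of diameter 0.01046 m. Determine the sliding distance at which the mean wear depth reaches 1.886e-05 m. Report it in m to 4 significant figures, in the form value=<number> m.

Intermediates appear rounded. The computation carries exact precision; a lone final rounding to four significant digits.
Convert: Contact area A = π·d²/4 = π·(0.01046 m)²/4 = 8.593e-05 m².
Expressed in SI base units: W = 6.293 N, H = 2.511e+09 Pa, K = 1.589e-04.
Volume at the limit: V_lim = h_lim·A = 1.886e-05 · 8.593e-05 = 1.621e-09 m³.
Inverting, life L = V_lim·H/(K·W) = 1.621e-09 · 2.511e+09 / (1.589e-04 · 6.293) = 4070 m.

value=4070 m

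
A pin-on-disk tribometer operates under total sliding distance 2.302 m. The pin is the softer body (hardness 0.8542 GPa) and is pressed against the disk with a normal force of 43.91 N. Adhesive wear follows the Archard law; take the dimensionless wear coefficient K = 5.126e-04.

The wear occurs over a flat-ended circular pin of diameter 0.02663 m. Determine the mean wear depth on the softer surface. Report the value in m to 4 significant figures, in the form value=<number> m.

value=1.089e-07 m

All arithmetic runs at full precision. Displayed values are rounded, and a lone final rounding, at 4 significant digits.
Convert: Hardness H = 0.8542 GPa = 8.542e+08 Pa.
Convert: Contact area A = π·d²/4 = π·(0.02663 m)²/4 = 5.570e-04 m².
Expressed in SI base units: W = 43.91 N, H = 8.542e+08 Pa, K = 5.126e-04.
Volume removed: V = K·W·L/H = 5.126e-04 · 43.91 · 2.302 / 8.542e+08 = 6.066e-11 m³.
Depth of wear h = V/A = 6.066e-11 / 5.570e-04 = 1.089e-07 m.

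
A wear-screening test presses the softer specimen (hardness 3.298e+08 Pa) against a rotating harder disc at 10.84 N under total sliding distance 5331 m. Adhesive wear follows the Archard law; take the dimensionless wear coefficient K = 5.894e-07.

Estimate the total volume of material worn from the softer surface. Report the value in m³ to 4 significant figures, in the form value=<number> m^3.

Every step maintains exact precision; intermediates are shown rounded. Rounded once at the end to four significant digits.
SI base units throughout: W = 10.84 N, H = 3.298e+08 Pa, K = 5.894e-07.
Apply Archard: V = K·W·L/H = 5.894e-07 · 10.84 · 5331 / 3.298e+08 = 1.033e-10 m³.

value=1.033e-10 m^3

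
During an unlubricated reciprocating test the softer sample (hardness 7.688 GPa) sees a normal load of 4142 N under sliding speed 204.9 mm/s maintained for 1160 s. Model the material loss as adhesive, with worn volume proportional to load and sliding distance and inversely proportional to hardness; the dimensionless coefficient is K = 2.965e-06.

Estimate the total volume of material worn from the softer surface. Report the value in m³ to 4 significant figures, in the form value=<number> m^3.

Intermediate values are shown rounded, and all working math maintains full float precision, and one last rounding, at four significant figures.
Sliding speed v = 204.9 mm/s = 0.2049 m/s. The distance L = v·t = 0.2049 m/s × 1160 s = 237.7 m.
Hardness H = 7.688 GPa = 7.688e+09 Pa.
Restated in SI base units: W = 4142 N, H = 7.688e+09 Pa, K = 2.965e-06.
Volume removed: V = K·W·L/H = 2.965e-06 · 4142 · 237.7 / 7.688e+09 = 3.797e-10 m³.

value=3.797e-10 m^3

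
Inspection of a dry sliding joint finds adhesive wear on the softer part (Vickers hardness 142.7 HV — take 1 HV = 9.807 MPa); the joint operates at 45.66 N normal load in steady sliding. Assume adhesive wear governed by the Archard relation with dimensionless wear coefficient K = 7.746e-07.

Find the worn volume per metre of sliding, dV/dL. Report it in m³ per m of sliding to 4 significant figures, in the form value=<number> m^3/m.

The computation holds full precision — the intermediates are shown rounded — rounded once at the end: 4 significant figures.
Convert: Hardness H = 142.7 HV × 9.807 MPa/HV = 1399 MPa = 1.399e+09 Pa.
In SI base units: W = 45.66 N, H = 1.399e+09 Pa, K = 7.746e-07.
Rate of wear dV/dL = K·W/H: 7.746e-07 · 45.66 / 1.399e+09 = 2.527e-14 m³/m.

value=2.527e-14 m^3/m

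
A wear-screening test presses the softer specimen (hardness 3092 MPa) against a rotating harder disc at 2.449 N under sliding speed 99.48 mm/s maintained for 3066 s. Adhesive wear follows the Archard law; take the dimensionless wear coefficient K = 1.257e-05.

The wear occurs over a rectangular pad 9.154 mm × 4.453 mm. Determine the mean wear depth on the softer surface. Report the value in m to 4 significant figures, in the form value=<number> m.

value=7.450e-08 m

Intermediate values appear rounded; each operation maintains full precision; one last rounding to 4 significant figures.
Sliding speed v = 99.48 mm/s = 0.09948 m/s. Distance covered L = v·t = 0.09948 m/s × 3066 s = 305.0 m.
Hardness H = 3092 MPa = 3.092e+09 Pa.
Pad sides 9.154 mm × 4.453 mm = 0.009154 m × 0.004453 m. Contact area A = 0.009154 m × 0.004453 m = 4.076e-05 m².
In SI base units, W = 2.449 N, H = 3.092e+09 Pa, K = 1.257e-05.
Worn volume V = K·W·L/H = 1.257e-05 · 2.449 · 305.0 / 3.092e+09 = 3.037e-12 m³.
Wear depth h = V/A = 3.037e-12 / 4.076e-05 = 7.450e-08 m.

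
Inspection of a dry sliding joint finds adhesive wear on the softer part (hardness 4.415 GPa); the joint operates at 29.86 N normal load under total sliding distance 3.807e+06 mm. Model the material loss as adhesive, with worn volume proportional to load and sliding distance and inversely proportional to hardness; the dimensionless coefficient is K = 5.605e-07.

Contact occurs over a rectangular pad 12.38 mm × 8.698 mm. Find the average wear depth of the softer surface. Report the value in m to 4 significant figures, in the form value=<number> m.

value=1.340e-07 m

Every step maintains full precision. Intermediates are shown rounded. Rounded once at the end: 4 significant figures.
Distance covered L = 3.807e+06 mm = 3807 m.
Hardness H = 4.415 GPa = 4.415e+09 Pa.
Pad sides 12.38 mm × 8.698 mm = 0.01238 m × 0.008698 m. Contact area A = 0.01238 m × 0.008698 m = 1.077e-04 m².
In SI base units, W = 29.86 N, H = 4.415e+09 Pa, K = 5.605e-07.
Apply Archard: V = K·W·L/H = 5.605e-07 · 29.86 · 3807 / 4.415e+09 = 1.443e-11 m³.
Depth of wear h = V/A = 1.443e-11 / 1.077e-04 = 1.340e-07 m.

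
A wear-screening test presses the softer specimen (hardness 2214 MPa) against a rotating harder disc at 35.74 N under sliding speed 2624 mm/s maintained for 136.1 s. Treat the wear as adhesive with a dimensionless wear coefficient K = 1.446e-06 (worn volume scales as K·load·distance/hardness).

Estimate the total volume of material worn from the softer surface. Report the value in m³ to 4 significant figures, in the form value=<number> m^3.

value=8.336e-12 m^3

The computation carries full float precision — displayed values are rounded — a lone final rounding, at 4 significant digits.
Convert: Sliding speed v = 2624 mm/s = 2.624 m/s. Distance L = v·t = 2.624 m/s × 136.1 s = 357.1 m.
Convert: Hardness H = 2214 MPa = 2.214e+09 Pa.
In SI base units, W = 35.74 N, H = 2.214e+09 Pa, K = 1.446e-06.
Worn volume V = K·W·L/H = 1.446e-06 · 35.74 · 357.1 / 2.214e+09 = 8.336e-12 m³.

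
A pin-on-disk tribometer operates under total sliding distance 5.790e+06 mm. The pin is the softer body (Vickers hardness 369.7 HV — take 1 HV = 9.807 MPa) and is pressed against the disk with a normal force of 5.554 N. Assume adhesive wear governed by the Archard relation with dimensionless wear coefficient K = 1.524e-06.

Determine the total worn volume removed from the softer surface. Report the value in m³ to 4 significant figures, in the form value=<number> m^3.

value=1.352e-11 m^3

Intermediates are printed rounded. Each operation maintains full precision, and one last rounding to four significant figures.
Convert: Distance L = 5.790e+06 mm = 5790 m.
Convert: Hardness H = 369.7 HV × 9.807 MPa/HV = 3626 MPa = 3.626e+09 Pa.
Restated in SI base units: W = 5.554 N, H = 3.626e+09 Pa, K = 1.524e-06.
The Archard volume V = K·W·L/H = 1.524e-06 · 5.554 · 5790 / 3.626e+09 = 1.352e-11 m³.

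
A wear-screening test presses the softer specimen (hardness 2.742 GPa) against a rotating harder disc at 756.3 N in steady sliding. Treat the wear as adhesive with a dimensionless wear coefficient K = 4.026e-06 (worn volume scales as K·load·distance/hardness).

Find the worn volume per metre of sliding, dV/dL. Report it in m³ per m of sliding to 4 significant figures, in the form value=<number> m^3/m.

Intermediates are displayed rounded, and all arithmetic keeps full float precision, and one final rounding: four significant figures.
Convert: Hardness H = 2.742 GPa = 2.742e+09 Pa.
Working in SI base units: W = 756.3 N, H = 2.742e+09 Pa, K = 4.026e-06.
Volumetric rate dV/dL = K·W/H (no L dependence): 4.026e-06 · 756.3 / 2.742e+09 = 1.110e-12 m³/m.

value=1.110e-12 m^3/m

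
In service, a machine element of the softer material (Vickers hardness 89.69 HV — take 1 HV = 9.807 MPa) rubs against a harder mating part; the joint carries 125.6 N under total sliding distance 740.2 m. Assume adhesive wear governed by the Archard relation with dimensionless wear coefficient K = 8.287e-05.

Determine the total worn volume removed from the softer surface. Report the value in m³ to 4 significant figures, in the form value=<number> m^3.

The computation holds full precision. Intermediates are shown rounded — a single final rounding, at 4 significant figures.
Hardness H = 89.69 HV × 9.807 MPa/HV = 879.6 MPa = 8.796e+08 Pa.
SI base units throughout: W = 125.6 N, H = 8.796e+08 Pa, K = 8.287e-05.
Archard volume V = K·W·L/H = 8.287e-05 · 125.6 · 740.2 / 8.796e+08 = 8.759e-09 m³.

value=8.759e-09 m^3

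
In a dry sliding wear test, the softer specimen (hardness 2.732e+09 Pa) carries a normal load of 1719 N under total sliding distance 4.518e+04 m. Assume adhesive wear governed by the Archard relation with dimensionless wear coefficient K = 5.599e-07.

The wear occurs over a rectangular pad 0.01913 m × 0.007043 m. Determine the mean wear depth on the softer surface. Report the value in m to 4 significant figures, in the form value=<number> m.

Every step keeps full precision; printed values are rounded — a lone final rounding to 4 significant figures.
Convert: Contact area A = 0.01913 m × 0.007043 m = 1.347e-04 m².
In SI base units, W = 1719 N, H = 2.732e+09 Pa, K = 5.599e-07.
Worn volume V = K·W·L/H = 5.599e-07 · 1719 · 4.518e+04 / 2.732e+09 = 1.592e-08 m³.
Mean depth h = V/A = 1.592e-08 / 1.347e-04 = 1.181e-04 m.

value=1.181e-04 m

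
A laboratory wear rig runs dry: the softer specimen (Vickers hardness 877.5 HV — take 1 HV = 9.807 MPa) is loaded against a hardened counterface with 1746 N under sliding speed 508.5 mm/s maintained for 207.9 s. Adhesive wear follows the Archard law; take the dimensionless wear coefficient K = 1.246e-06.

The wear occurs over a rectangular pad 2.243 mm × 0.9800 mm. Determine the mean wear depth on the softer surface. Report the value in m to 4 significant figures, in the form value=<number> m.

Intermediate values are shown rounded — the computation keeps full float precision — one last rounding, at 4 significant figures.
Sliding speed v = 508.5 mm/s = 0.5085 m/s. The distance L = v·t = 0.5085 m/s × 207.9 s = 105.7 m.
Hardness H = 877.5 HV × 9.807 MPa/HV = 8606 MPa = 8.606e+09 Pa.
Pad sides 2.243 mm × 0.9800 mm = 2.243e-03 m × 9.800e-04 m. Contact area A = 2.243e-03 m × 9.800e-04 m = 2.198e-06 m².
Restated in SI base units: W = 1746 N, H = 8.606e+09 Pa, K = 1.246e-06.
The Archard volume V = K·W·L/H = 1.246e-06 · 1746 · 105.7 / 8.606e+09 = 2.673e-11 m³.
Depth h = V/A = 2.673e-11 / 2.198e-06 = 1.216e-05 m.

value=1.216e-05 m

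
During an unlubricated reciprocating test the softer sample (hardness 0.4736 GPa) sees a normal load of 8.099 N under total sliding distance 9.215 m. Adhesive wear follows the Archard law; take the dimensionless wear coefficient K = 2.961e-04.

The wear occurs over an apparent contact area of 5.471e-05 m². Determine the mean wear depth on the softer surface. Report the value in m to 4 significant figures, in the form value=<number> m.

value=8.529e-07 m

The computation runs at exact precision; intermediate values are printed rounded. Rounded just once: four significant figures.
Convert: Hardness H = 0.4736 GPa = 4.736e+08 Pa.
Restated in SI base units: W = 8.099 N, H = 4.736e+08 Pa, K = 2.961e-04.
Worn volume V = K·W·L/H = 2.961e-04 · 8.099 · 9.215 / 4.736e+08 = 4.666e-11 m³.
Depth h = V/A = 4.666e-11 / 5.471e-05 = 8.529e-07 m.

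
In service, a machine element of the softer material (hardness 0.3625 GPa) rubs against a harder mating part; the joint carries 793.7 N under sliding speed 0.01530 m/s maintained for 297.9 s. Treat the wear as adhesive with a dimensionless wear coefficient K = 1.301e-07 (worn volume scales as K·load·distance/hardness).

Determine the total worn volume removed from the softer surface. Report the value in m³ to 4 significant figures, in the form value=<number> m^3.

value=1.298e-12 m^3

Intermediates are shown rounded. The computation carries exact precision; rounded once at the end to four significant figures.
Convert: Distance L = v·t = 0.01530 m/s × 297.9 s = 4.558 m.
Convert: Hardness H = 0.3625 GPa = 3.625e+08 Pa.
In SI base units: W = 793.7 N, H = 3.625e+08 Pa, K = 1.301e-07.
Archard volume V = K·W·L/H = 1.301e-07 · 793.7 · 4.558 / 3.625e+08 = 1.298e-12 m³.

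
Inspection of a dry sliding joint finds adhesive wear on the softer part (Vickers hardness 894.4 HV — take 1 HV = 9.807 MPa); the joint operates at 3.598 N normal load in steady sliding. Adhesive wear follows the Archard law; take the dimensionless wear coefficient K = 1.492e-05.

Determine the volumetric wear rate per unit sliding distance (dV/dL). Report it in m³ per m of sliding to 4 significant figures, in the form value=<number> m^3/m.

The intermediates appear rounded, and each operation runs at full float precision; rounded just once: 4 significant figures.
Hardness H = 894.4 HV × 9.807 MPa/HV = 8771 MPa = 8.771e+09 Pa.
In SI base units: W = 3.598 N, H = 8.771e+09 Pa, K = 1.492e-05.
Wear rate dV/dL = K·W/H, so: 1.492e-05 · 3.598 / 8.771e+09 = 6.120e-15 m³/m.

value=6.120e-15 m^3/m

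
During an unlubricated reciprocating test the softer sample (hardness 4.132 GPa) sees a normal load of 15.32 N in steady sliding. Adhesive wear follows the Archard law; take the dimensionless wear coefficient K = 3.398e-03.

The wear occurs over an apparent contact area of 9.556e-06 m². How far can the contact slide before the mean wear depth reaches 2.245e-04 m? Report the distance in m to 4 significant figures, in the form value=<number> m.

value=170.3 m

The computation carries exact precision, and the intermediates are shown rounded. Rounded once at the end: four significant digits.
Convert: Hardness H = 4.132 GPa = 4.132e+09 Pa.
SI base units throughout: W = 15.32 N, H = 4.132e+09 Pa, K = 3.398e-03.
Volume at the limit: V_lim = h_lim·A = 2.245e-04 · 9.556e-06 = 2.145e-09 m³.
Sliding life L = V_lim·H/(K·W) = 2.145e-09 · 4.132e+09 / (3.398e-03 · 15.32) = 170.3 m.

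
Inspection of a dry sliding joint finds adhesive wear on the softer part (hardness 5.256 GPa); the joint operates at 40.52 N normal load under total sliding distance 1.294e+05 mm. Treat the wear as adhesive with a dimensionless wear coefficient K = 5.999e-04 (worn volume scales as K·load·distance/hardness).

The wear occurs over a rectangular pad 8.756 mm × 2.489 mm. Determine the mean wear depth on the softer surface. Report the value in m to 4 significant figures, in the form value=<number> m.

Every step carries exact precision — intermediates are shown rounded, and a single final rounding, at four significant digits.
Convert: Distance L = 1.294e+05 mm = 129.4 m.
Convert: Hardness H = 5.256 GPa = 5.256e+09 Pa.
Convert: Pad sides 8.756 mm × 2.489 mm = 0.008756 m × 0.002489 m. Contact area A = 0.008756 m × 0.002489 m = 2.179e-05 m².
As SI base values: W = 40.52 N, H = 5.256e+09 Pa, K = 5.999e-04.
The Archard volume V = K·W·L/H = 5.999e-04 · 40.52 · 129.4 / 5.256e+09 = 5.984e-10 m³.
Depth h = V/A = 5.984e-10 / 2.179e-05 = 2.746e-05 m.

value=2.746e-05 m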